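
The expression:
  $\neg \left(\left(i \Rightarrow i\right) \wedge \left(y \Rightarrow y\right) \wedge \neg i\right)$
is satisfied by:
  {i: True}


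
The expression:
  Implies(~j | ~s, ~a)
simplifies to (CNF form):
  (j | ~a) & (s | ~a)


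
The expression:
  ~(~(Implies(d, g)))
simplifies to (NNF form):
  g | ~d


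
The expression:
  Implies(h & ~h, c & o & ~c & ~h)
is always true.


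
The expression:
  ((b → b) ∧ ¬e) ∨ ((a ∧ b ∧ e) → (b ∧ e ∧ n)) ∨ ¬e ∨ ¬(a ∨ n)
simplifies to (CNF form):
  n ∨ ¬a ∨ ¬b ∨ ¬e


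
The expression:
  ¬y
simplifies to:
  ¬y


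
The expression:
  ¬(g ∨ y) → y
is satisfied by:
  {y: True, g: True}
  {y: True, g: False}
  {g: True, y: False}


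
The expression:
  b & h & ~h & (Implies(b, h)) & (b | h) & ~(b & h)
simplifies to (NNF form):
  False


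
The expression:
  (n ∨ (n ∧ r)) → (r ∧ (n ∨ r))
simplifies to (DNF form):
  r ∨ ¬n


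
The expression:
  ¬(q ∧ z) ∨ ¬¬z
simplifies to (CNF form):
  True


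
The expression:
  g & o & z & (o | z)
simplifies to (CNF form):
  g & o & z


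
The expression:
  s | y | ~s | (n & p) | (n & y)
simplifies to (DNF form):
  True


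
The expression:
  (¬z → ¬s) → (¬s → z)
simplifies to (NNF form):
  s ∨ z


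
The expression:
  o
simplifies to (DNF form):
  o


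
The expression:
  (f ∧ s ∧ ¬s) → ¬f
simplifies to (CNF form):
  True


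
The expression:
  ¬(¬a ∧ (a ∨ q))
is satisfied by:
  {a: True, q: False}
  {q: False, a: False}
  {q: True, a: True}


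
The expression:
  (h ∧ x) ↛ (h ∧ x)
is never true.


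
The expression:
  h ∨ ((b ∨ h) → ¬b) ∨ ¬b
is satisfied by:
  {h: True, b: False}
  {b: False, h: False}
  {b: True, h: True}


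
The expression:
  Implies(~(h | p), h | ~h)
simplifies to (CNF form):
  True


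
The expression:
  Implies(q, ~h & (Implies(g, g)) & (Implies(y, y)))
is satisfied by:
  {h: False, q: False}
  {q: True, h: False}
  {h: True, q: False}


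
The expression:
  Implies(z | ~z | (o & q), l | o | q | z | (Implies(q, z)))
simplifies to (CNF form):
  True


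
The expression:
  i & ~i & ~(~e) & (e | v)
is never true.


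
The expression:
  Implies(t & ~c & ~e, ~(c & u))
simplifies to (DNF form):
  True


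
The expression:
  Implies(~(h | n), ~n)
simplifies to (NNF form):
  True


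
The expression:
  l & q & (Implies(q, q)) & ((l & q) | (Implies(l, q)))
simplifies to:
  l & q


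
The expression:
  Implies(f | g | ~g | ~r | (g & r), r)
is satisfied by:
  {r: True}


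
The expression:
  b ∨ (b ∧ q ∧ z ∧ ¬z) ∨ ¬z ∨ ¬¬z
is always true.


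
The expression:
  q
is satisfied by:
  {q: True}


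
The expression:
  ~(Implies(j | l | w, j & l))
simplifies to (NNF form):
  (j & ~l) | (l & ~j) | (w & ~j)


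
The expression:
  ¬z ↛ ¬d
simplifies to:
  d ∧ ¬z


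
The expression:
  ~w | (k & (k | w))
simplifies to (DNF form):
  k | ~w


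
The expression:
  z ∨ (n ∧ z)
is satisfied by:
  {z: True}


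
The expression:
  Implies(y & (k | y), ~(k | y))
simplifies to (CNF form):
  ~y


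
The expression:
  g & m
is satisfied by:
  {m: True, g: True}


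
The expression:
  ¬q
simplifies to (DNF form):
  ¬q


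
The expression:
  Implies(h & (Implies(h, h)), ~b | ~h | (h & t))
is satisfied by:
  {t: True, h: False, b: False}
  {h: False, b: False, t: False}
  {b: True, t: True, h: False}
  {b: True, h: False, t: False}
  {t: True, h: True, b: False}
  {h: True, t: False, b: False}
  {b: True, h: True, t: True}


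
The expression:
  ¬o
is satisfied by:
  {o: False}


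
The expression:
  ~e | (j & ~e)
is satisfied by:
  {e: False}


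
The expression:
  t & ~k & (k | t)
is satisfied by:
  {t: True, k: False}


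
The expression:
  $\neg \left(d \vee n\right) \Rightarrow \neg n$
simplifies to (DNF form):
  $\text{True}$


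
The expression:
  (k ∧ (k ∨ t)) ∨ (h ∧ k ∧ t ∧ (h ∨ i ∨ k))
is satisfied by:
  {k: True}


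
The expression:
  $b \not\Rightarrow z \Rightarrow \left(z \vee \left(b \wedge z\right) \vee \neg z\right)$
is always true.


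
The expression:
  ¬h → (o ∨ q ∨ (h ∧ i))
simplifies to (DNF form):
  h ∨ o ∨ q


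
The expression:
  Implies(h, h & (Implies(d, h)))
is always true.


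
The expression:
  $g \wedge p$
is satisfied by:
  {p: True, g: True}


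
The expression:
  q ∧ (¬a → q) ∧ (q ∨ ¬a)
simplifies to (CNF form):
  q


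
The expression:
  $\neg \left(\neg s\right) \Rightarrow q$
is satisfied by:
  {q: True, s: False}
  {s: False, q: False}
  {s: True, q: True}


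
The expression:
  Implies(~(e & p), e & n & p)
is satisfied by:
  {p: True, e: True}


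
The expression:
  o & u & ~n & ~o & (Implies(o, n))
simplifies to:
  False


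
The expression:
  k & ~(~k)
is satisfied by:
  {k: True}


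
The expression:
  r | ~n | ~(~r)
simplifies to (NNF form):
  r | ~n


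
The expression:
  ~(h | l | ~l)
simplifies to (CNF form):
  False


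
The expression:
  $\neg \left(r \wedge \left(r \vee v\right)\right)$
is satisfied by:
  {r: False}


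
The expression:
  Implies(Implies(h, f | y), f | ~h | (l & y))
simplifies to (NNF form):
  f | l | ~h | ~y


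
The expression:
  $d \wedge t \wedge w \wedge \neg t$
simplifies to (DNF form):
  $\text{False}$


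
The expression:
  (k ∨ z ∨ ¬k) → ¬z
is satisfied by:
  {z: False}


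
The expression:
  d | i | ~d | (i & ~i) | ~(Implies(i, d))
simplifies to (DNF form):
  True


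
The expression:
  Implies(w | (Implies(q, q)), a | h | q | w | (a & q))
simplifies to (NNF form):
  a | h | q | w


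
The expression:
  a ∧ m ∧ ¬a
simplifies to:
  False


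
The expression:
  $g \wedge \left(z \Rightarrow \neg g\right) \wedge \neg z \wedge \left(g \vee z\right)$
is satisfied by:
  {g: True, z: False}


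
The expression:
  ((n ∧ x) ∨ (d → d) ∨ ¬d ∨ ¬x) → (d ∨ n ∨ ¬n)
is always true.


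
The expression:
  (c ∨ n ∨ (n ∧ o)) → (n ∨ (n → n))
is always true.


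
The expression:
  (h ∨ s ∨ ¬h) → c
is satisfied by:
  {c: True}


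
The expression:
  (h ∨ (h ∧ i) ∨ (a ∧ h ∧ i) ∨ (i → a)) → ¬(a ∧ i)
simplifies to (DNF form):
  ¬a ∨ ¬i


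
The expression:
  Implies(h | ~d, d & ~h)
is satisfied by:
  {d: True, h: False}


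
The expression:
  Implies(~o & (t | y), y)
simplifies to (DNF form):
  o | y | ~t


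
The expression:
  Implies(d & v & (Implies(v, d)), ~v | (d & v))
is always true.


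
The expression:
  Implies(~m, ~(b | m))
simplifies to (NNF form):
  m | ~b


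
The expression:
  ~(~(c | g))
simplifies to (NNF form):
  c | g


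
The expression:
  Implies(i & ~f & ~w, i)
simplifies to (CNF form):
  True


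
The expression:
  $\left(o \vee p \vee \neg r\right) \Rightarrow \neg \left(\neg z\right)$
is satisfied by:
  {z: True, r: True, o: False, p: False}
  {z: True, r: False, o: False, p: False}
  {z: True, p: True, r: True, o: False}
  {z: True, p: True, r: False, o: False}
  {z: True, o: True, r: True, p: False}
  {z: True, o: True, r: False, p: False}
  {z: True, o: True, p: True, r: True}
  {z: True, o: True, p: True, r: False}
  {r: True, z: False, o: False, p: False}


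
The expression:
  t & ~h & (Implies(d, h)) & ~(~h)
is never true.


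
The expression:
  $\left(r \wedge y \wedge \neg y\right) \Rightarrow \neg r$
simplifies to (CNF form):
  $\text{True}$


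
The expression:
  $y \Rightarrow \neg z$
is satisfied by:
  {z: False, y: False}
  {y: True, z: False}
  {z: True, y: False}


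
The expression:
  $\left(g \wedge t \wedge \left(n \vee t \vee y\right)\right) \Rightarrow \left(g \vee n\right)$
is always true.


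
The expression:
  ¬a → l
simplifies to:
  a ∨ l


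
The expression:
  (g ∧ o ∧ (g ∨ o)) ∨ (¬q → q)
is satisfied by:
  {q: True, o: True, g: True}
  {q: True, o: True, g: False}
  {q: True, g: True, o: False}
  {q: True, g: False, o: False}
  {o: True, g: True, q: False}


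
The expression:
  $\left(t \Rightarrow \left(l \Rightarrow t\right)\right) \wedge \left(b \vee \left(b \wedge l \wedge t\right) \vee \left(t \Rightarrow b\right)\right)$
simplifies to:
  $b \vee \neg t$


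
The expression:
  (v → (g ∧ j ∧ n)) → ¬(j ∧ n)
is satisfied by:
  {v: True, g: False, n: False, j: False}
  {v: False, g: False, n: False, j: False}
  {g: True, v: True, j: False, n: False}
  {g: True, j: False, v: False, n: False}
  {j: True, v: True, g: False, n: False}
  {j: True, v: False, g: False, n: False}
  {j: True, g: True, v: True, n: False}
  {j: True, g: True, v: False, n: False}
  {n: True, v: True, g: False, j: False}
  {n: True, v: False, g: False, j: False}
  {n: True, g: True, v: True, j: False}
  {n: True, g: True, v: False, j: False}
  {j: True, n: True, v: True, g: False}


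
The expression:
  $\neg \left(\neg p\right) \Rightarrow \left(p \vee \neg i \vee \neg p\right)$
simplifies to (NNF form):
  $\text{True}$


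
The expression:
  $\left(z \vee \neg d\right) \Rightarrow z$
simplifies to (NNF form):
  $d \vee z$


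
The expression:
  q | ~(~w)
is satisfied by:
  {q: True, w: True}
  {q: True, w: False}
  {w: True, q: False}


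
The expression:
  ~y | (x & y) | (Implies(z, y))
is always true.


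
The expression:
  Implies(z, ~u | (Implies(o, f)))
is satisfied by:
  {f: True, u: False, z: False, o: False}
  {o: False, u: False, f: False, z: False}
  {o: True, f: True, u: False, z: False}
  {o: True, u: False, f: False, z: False}
  {z: True, f: True, o: False, u: False}
  {z: True, o: False, u: False, f: False}
  {z: True, o: True, f: True, u: False}
  {z: True, o: True, u: False, f: False}
  {f: True, u: True, z: False, o: False}
  {u: True, z: False, f: False, o: False}
  {o: True, u: True, f: True, z: False}
  {o: True, u: True, z: False, f: False}
  {f: True, u: True, z: True, o: False}
  {u: True, z: True, o: False, f: False}
  {o: True, u: True, z: True, f: True}


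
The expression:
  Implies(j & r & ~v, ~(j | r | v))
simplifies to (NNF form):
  v | ~j | ~r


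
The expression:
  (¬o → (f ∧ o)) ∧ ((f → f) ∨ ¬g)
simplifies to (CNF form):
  o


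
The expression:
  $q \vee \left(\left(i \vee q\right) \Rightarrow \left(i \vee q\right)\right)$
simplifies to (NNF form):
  $\text{True}$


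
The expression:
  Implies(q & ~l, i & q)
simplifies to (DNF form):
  i | l | ~q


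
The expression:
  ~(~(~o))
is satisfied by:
  {o: False}


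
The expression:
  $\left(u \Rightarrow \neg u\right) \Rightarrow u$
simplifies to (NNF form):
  $u$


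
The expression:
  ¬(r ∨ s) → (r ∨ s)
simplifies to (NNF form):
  r ∨ s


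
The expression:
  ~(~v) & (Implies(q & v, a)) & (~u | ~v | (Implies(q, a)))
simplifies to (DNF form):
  (a & v) | (v & ~q)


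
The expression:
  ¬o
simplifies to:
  ¬o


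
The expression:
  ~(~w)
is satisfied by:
  {w: True}


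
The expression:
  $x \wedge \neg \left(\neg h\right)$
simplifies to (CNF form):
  $h \wedge x$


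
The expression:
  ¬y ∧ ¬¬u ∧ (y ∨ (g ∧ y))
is never true.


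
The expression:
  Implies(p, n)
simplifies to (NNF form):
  n | ~p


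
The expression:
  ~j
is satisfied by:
  {j: False}


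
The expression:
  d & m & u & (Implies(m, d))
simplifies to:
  d & m & u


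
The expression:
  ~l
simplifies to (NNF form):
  ~l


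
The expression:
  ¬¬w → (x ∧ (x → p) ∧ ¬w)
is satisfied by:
  {w: False}


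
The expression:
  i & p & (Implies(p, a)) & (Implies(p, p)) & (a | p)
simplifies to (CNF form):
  a & i & p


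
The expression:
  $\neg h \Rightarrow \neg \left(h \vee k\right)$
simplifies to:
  $h \vee \neg k$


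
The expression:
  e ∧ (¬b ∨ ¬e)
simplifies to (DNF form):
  e ∧ ¬b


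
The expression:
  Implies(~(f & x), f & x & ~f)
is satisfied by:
  {x: True, f: True}


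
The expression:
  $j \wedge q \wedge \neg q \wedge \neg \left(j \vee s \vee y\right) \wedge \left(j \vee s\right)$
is never true.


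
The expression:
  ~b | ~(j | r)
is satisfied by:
  {j: False, b: False, r: False}
  {r: True, j: False, b: False}
  {j: True, r: False, b: False}
  {r: True, j: True, b: False}
  {b: True, r: False, j: False}


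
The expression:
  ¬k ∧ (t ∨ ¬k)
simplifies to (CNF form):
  ¬k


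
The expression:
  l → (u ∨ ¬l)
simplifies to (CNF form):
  u ∨ ¬l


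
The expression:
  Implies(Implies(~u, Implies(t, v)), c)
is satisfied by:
  {c: True, t: True, u: False, v: False}
  {c: True, u: False, t: False, v: False}
  {c: True, v: True, t: True, u: False}
  {c: True, v: True, u: False, t: False}
  {c: True, t: True, u: True, v: False}
  {c: True, u: True, t: False, v: False}
  {c: True, v: True, u: True, t: True}
  {c: True, v: True, u: True, t: False}
  {t: True, v: False, u: False, c: False}


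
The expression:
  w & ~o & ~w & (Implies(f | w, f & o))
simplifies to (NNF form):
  False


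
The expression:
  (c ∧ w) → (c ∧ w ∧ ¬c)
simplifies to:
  ¬c ∨ ¬w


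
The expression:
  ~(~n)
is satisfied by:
  {n: True}


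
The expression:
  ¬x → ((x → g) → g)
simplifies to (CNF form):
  g ∨ x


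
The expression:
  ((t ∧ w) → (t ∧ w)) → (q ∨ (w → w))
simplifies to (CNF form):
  True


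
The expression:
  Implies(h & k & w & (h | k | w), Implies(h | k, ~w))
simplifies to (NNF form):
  ~h | ~k | ~w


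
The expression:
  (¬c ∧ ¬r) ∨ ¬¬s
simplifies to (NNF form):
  s ∨ (¬c ∧ ¬r)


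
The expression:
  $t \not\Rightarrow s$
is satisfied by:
  {t: True, s: False}


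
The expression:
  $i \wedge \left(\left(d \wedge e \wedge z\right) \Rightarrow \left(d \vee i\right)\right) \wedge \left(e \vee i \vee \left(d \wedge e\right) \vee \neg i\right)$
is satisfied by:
  {i: True}


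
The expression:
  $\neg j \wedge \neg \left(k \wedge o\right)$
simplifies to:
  $\neg j \wedge \left(\neg k \vee \neg o\right)$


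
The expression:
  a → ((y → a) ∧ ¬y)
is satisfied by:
  {y: False, a: False}
  {a: True, y: False}
  {y: True, a: False}


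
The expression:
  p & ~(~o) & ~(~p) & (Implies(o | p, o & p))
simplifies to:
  o & p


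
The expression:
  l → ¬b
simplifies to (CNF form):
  ¬b ∨ ¬l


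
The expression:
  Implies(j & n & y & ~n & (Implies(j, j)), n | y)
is always true.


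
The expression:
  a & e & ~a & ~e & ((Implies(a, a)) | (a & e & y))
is never true.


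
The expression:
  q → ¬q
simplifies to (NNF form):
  ¬q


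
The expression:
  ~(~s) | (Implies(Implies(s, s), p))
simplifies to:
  p | s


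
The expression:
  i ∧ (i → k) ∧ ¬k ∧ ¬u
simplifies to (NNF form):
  False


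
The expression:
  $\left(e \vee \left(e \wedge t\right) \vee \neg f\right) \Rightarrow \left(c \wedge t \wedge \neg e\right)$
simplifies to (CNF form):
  $\neg e \wedge \left(c \vee f\right) \wedge \left(f \vee t\right)$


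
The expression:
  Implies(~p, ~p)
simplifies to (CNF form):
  True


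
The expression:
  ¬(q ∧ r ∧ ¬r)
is always true.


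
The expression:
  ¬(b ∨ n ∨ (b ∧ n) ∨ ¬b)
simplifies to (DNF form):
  False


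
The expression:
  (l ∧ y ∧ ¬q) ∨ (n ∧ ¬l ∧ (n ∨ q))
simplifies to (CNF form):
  (l ∨ n) ∧ (y ∨ ¬l) ∧ (¬l ∨ ¬q)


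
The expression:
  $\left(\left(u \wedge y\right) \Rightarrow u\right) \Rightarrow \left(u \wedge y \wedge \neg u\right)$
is never true.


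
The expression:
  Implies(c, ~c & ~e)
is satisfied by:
  {c: False}


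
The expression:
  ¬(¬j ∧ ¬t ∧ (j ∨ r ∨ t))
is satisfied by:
  {t: True, j: True, r: False}
  {t: True, j: False, r: False}
  {j: True, t: False, r: False}
  {t: False, j: False, r: False}
  {r: True, t: True, j: True}
  {r: True, t: True, j: False}
  {r: True, j: True, t: False}


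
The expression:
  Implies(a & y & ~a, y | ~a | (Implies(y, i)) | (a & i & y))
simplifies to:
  True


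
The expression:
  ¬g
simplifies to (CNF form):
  ¬g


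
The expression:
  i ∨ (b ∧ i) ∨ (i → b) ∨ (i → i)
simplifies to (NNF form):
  True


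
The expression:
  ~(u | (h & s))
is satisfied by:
  {u: False, s: False, h: False}
  {h: True, u: False, s: False}
  {s: True, u: False, h: False}


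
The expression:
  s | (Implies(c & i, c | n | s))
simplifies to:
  True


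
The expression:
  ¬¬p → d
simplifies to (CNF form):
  d ∨ ¬p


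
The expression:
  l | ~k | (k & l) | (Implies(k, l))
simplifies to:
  l | ~k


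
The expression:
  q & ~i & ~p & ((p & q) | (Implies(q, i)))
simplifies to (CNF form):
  False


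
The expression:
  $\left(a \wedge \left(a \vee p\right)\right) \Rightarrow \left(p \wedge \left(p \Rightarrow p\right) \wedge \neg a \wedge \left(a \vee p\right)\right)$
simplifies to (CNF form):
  $\neg a$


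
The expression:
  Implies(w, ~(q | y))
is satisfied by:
  {y: False, w: False, q: False}
  {q: True, y: False, w: False}
  {y: True, q: False, w: False}
  {q: True, y: True, w: False}
  {w: True, q: False, y: False}


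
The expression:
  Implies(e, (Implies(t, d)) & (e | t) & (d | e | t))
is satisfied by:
  {d: True, e: False, t: False}
  {e: False, t: False, d: False}
  {d: True, t: True, e: False}
  {t: True, e: False, d: False}
  {d: True, e: True, t: False}
  {e: True, d: False, t: False}
  {d: True, t: True, e: True}


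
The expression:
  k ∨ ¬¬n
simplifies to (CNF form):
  k ∨ n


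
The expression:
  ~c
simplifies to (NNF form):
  ~c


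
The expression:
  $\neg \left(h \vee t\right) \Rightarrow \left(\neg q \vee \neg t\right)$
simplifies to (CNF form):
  $\text{True}$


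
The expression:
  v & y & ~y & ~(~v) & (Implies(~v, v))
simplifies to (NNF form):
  False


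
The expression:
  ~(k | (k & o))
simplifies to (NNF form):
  ~k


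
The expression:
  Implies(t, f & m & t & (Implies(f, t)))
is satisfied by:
  {f: True, m: True, t: False}
  {f: True, m: False, t: False}
  {m: True, f: False, t: False}
  {f: False, m: False, t: False}
  {t: True, f: True, m: True}


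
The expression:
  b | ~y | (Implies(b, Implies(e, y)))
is always true.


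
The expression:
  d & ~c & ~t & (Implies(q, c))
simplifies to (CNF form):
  d & ~c & ~q & ~t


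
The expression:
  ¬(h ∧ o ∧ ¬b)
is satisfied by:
  {b: True, h: False, o: False}
  {h: False, o: False, b: False}
  {b: True, o: True, h: False}
  {o: True, h: False, b: False}
  {b: True, h: True, o: False}
  {h: True, b: False, o: False}
  {b: True, o: True, h: True}


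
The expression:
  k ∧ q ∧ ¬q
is never true.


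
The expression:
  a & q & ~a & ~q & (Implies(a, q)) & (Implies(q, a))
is never true.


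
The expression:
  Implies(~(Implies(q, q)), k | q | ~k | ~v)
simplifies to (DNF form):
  True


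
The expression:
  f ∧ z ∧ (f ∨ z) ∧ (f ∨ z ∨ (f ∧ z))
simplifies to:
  f ∧ z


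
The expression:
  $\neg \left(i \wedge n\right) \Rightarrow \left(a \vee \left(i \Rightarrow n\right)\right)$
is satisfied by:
  {a: True, n: True, i: False}
  {a: True, i: False, n: False}
  {n: True, i: False, a: False}
  {n: False, i: False, a: False}
  {a: True, n: True, i: True}
  {a: True, i: True, n: False}
  {n: True, i: True, a: False}


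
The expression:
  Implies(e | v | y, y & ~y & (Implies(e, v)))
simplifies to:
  ~e & ~v & ~y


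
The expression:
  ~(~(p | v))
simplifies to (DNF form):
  p | v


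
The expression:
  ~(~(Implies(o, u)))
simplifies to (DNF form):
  u | ~o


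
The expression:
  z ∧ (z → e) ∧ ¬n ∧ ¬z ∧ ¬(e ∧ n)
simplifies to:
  False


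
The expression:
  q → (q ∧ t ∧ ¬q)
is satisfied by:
  {q: False}


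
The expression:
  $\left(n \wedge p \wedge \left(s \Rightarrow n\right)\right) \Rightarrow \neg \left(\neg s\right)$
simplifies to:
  $s \vee \neg n \vee \neg p$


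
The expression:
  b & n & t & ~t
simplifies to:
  False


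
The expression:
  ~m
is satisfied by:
  {m: False}


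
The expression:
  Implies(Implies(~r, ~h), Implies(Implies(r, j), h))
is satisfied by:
  {h: True, r: True, j: False}
  {h: True, r: False, j: False}
  {j: True, h: True, r: True}
  {j: True, h: True, r: False}
  {r: True, j: False, h: False}


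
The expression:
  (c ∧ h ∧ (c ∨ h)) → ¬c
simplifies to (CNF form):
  ¬c ∨ ¬h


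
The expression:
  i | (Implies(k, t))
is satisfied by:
  {i: True, t: True, k: False}
  {i: True, k: False, t: False}
  {t: True, k: False, i: False}
  {t: False, k: False, i: False}
  {i: True, t: True, k: True}
  {i: True, k: True, t: False}
  {t: True, k: True, i: False}


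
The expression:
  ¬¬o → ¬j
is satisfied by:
  {o: False, j: False}
  {j: True, o: False}
  {o: True, j: False}


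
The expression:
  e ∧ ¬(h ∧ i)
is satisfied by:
  {e: True, h: False, i: False}
  {e: True, i: True, h: False}
  {e: True, h: True, i: False}


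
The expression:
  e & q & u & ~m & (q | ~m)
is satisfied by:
  {e: True, u: True, q: True, m: False}


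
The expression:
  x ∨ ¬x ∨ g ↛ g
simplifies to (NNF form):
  True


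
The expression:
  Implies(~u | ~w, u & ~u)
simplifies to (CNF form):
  u & w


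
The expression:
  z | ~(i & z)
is always true.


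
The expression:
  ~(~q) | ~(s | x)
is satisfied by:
  {q: True, s: False, x: False}
  {x: True, q: True, s: False}
  {q: True, s: True, x: False}
  {x: True, q: True, s: True}
  {x: False, s: False, q: False}


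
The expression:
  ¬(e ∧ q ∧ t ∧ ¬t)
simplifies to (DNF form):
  True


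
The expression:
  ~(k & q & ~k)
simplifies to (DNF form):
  True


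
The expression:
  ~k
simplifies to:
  ~k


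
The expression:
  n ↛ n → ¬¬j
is always true.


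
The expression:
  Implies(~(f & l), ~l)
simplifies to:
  f | ~l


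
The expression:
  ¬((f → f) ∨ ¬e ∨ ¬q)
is never true.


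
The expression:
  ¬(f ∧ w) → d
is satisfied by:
  {d: True, w: True, f: True}
  {d: True, w: True, f: False}
  {d: True, f: True, w: False}
  {d: True, f: False, w: False}
  {w: True, f: True, d: False}


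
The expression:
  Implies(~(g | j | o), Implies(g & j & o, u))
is always true.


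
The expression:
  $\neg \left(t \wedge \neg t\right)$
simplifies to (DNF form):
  $\text{True}$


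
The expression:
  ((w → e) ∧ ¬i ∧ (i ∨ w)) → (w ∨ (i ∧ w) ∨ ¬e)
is always true.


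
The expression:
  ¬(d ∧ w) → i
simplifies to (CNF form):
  (d ∨ i) ∧ (i ∨ w)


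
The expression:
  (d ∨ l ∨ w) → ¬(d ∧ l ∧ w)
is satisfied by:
  {l: False, d: False, w: False}
  {w: True, l: False, d: False}
  {d: True, l: False, w: False}
  {w: True, d: True, l: False}
  {l: True, w: False, d: False}
  {w: True, l: True, d: False}
  {d: True, l: True, w: False}


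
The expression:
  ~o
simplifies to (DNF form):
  ~o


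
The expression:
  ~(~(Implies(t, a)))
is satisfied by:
  {a: True, t: False}
  {t: False, a: False}
  {t: True, a: True}


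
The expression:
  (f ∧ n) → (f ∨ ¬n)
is always true.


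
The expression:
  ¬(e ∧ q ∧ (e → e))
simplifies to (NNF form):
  ¬e ∨ ¬q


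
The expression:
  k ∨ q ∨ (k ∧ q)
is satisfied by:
  {k: True, q: True}
  {k: True, q: False}
  {q: True, k: False}


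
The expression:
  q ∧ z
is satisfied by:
  {z: True, q: True}


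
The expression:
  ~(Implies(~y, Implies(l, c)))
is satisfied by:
  {l: True, y: False, c: False}


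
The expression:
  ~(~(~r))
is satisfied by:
  {r: False}


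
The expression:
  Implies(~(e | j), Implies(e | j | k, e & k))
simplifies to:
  e | j | ~k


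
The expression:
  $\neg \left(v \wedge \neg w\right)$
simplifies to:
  $w \vee \neg v$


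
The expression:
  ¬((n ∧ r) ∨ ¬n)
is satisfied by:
  {n: True, r: False}


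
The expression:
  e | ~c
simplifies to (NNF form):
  e | ~c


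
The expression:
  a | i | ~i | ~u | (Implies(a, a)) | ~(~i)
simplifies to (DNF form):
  True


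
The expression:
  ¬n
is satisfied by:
  {n: False}


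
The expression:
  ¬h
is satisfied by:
  {h: False}


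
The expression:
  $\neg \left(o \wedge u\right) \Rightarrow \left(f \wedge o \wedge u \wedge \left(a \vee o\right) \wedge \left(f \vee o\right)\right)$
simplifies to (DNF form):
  $o \wedge u$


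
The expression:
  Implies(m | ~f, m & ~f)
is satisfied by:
  {m: True, f: False}
  {f: True, m: False}


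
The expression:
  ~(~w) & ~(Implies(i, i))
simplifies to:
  False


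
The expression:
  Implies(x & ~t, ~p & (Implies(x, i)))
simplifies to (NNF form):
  t | ~x | (i & ~p)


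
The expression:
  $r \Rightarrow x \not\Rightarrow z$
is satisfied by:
  {x: True, z: False, r: False}
  {z: False, r: False, x: False}
  {x: True, z: True, r: False}
  {z: True, x: False, r: False}
  {r: True, x: True, z: False}


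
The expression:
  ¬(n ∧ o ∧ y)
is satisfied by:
  {o: False, y: False, n: False}
  {n: True, o: False, y: False}
  {y: True, o: False, n: False}
  {n: True, y: True, o: False}
  {o: True, n: False, y: False}
  {n: True, o: True, y: False}
  {y: True, o: True, n: False}


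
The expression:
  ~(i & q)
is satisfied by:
  {q: False, i: False}
  {i: True, q: False}
  {q: True, i: False}


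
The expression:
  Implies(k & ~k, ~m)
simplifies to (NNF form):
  True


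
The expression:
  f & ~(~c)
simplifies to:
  c & f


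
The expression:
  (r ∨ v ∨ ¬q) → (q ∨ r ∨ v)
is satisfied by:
  {r: True, q: True, v: True}
  {r: True, q: True, v: False}
  {r: True, v: True, q: False}
  {r: True, v: False, q: False}
  {q: True, v: True, r: False}
  {q: True, v: False, r: False}
  {v: True, q: False, r: False}


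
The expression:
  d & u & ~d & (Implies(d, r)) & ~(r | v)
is never true.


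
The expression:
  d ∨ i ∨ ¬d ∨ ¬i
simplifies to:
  True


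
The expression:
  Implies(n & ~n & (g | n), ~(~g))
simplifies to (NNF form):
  True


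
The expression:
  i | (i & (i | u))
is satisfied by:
  {i: True}


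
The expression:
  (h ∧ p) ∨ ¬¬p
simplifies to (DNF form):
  p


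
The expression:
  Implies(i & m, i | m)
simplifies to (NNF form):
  True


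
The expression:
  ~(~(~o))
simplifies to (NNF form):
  ~o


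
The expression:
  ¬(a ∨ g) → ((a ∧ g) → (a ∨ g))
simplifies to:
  True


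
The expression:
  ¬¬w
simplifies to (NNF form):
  w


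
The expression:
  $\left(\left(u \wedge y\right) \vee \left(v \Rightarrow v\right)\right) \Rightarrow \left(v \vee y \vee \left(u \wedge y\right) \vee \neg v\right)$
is always true.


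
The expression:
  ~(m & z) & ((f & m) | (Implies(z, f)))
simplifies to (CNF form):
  (f | ~z) & (~m | ~z)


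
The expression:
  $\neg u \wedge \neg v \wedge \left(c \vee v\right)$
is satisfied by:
  {c: True, u: False, v: False}


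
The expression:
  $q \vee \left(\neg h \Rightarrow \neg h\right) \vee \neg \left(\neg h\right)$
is always true.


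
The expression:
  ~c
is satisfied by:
  {c: False}


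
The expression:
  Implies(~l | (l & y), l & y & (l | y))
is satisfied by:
  {l: True}


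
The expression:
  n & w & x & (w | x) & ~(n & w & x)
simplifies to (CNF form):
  False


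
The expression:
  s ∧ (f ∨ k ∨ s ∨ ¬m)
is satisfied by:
  {s: True}


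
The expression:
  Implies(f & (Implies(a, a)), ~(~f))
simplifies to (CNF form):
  True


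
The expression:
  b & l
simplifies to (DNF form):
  b & l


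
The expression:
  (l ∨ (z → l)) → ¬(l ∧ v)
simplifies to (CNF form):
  ¬l ∨ ¬v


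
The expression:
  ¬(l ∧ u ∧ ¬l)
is always true.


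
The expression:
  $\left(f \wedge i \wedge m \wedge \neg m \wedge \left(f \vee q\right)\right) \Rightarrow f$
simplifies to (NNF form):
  $\text{True}$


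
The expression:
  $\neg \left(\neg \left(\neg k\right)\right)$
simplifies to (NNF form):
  $\neg k$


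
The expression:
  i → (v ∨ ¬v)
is always true.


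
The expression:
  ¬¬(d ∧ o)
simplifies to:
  d ∧ o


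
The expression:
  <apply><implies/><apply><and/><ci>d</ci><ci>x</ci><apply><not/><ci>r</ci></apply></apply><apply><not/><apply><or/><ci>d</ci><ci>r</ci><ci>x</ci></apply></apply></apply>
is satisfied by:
  {r: True, d: False, x: False}
  {d: False, x: False, r: False}
  {r: True, x: True, d: False}
  {x: True, d: False, r: False}
  {r: True, d: True, x: False}
  {d: True, r: False, x: False}
  {r: True, x: True, d: True}


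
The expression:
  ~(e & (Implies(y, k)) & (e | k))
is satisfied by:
  {y: True, e: False, k: False}
  {y: False, e: False, k: False}
  {k: True, y: True, e: False}
  {k: True, y: False, e: False}
  {e: True, y: True, k: False}


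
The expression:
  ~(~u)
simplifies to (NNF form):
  u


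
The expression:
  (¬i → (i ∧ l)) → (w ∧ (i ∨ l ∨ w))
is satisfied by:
  {w: True, i: False}
  {i: False, w: False}
  {i: True, w: True}


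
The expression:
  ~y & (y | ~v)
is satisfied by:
  {v: False, y: False}


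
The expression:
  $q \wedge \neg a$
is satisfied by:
  {q: True, a: False}


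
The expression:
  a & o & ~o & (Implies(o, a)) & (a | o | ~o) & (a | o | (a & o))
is never true.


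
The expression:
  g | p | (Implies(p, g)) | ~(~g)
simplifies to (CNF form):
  True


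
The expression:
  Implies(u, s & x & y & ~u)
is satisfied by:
  {u: False}


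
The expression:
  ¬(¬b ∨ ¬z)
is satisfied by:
  {z: True, b: True}


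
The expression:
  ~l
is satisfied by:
  {l: False}


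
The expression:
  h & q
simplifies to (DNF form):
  h & q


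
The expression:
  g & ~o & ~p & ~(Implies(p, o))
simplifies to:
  False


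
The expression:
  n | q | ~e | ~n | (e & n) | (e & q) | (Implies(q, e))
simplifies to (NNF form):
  True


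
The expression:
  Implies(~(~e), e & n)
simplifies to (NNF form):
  n | ~e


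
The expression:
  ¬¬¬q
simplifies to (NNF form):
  ¬q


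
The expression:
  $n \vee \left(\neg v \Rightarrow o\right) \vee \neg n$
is always true.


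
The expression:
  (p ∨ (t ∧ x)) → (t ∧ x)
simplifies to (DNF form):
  (t ∧ x) ∨ ¬p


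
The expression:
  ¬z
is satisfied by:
  {z: False}


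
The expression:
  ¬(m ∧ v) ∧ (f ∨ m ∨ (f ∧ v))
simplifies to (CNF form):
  (f ∨ m) ∧ (f ∨ ¬v) ∧ (m ∨ ¬m) ∧ (¬m ∨ ¬v)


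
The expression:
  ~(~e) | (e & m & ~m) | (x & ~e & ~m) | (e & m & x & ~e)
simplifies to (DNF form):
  e | (x & ~m)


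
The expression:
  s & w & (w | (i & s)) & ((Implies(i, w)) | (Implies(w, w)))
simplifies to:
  s & w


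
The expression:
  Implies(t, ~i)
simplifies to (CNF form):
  ~i | ~t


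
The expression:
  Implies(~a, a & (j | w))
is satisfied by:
  {a: True}


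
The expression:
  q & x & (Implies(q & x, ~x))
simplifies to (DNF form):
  False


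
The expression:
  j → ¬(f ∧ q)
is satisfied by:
  {q: False, j: False, f: False}
  {f: True, q: False, j: False}
  {j: True, q: False, f: False}
  {f: True, j: True, q: False}
  {q: True, f: False, j: False}
  {f: True, q: True, j: False}
  {j: True, q: True, f: False}


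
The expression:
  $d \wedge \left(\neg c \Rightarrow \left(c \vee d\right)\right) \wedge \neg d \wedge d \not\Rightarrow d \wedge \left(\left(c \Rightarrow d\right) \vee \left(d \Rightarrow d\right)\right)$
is never true.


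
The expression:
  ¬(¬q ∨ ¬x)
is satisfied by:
  {x: True, q: True}


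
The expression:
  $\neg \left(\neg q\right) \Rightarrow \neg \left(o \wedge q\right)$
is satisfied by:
  {o: False, q: False}
  {q: True, o: False}
  {o: True, q: False}


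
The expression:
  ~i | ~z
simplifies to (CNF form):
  ~i | ~z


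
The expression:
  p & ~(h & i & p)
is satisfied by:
  {p: True, h: False, i: False}
  {p: True, i: True, h: False}
  {p: True, h: True, i: False}


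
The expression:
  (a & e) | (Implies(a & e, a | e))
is always true.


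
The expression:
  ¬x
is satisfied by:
  {x: False}


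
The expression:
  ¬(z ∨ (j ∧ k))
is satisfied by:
  {k: False, z: False, j: False}
  {j: True, k: False, z: False}
  {k: True, j: False, z: False}


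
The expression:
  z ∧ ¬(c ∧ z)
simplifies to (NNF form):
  z ∧ ¬c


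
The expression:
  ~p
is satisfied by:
  {p: False}


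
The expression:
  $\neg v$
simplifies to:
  $\neg v$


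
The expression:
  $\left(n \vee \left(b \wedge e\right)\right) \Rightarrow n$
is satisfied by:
  {n: True, e: False, b: False}
  {e: False, b: False, n: False}
  {n: True, b: True, e: False}
  {b: True, e: False, n: False}
  {n: True, e: True, b: False}
  {e: True, n: False, b: False}
  {n: True, b: True, e: True}


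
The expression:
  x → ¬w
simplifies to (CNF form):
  ¬w ∨ ¬x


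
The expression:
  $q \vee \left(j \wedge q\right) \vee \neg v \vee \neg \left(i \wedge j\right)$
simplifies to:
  $q \vee \neg i \vee \neg j \vee \neg v$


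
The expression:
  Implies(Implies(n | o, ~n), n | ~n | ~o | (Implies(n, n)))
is always true.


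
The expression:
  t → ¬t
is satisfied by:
  {t: False}


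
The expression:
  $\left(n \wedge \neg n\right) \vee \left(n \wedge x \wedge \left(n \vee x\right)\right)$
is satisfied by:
  {x: True, n: True}


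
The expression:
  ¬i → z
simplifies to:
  i ∨ z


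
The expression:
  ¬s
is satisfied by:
  {s: False}


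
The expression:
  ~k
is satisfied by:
  {k: False}


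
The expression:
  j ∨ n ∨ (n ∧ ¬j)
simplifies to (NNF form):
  j ∨ n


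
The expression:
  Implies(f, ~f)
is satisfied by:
  {f: False}


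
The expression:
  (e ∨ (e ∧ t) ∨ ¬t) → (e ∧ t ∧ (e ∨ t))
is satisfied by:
  {t: True}


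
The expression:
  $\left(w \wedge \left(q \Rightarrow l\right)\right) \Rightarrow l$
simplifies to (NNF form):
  $l \vee q \vee \neg w$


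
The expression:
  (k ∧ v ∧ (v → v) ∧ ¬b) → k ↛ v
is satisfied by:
  {b: True, k: False, v: False}
  {k: False, v: False, b: False}
  {v: True, b: True, k: False}
  {v: True, k: False, b: False}
  {b: True, k: True, v: False}
  {k: True, b: False, v: False}
  {v: True, k: True, b: True}


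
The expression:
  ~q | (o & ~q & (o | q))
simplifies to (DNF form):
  ~q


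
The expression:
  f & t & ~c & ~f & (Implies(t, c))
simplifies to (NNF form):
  False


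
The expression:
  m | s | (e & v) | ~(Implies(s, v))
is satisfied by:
  {s: True, m: True, e: True, v: True}
  {s: True, m: True, e: True, v: False}
  {s: True, m: True, v: True, e: False}
  {s: True, m: True, v: False, e: False}
  {s: True, e: True, v: True, m: False}
  {s: True, e: True, v: False, m: False}
  {s: True, e: False, v: True, m: False}
  {s: True, e: False, v: False, m: False}
  {m: True, e: True, v: True, s: False}
  {m: True, e: True, v: False, s: False}
  {m: True, v: True, e: False, s: False}
  {m: True, v: False, e: False, s: False}
  {e: True, v: True, m: False, s: False}


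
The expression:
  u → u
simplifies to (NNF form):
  True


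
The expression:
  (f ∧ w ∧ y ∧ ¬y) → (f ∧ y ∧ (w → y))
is always true.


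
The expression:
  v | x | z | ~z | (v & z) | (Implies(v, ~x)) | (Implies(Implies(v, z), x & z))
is always true.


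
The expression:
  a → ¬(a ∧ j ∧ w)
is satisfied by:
  {w: False, a: False, j: False}
  {j: True, w: False, a: False}
  {a: True, w: False, j: False}
  {j: True, a: True, w: False}
  {w: True, j: False, a: False}
  {j: True, w: True, a: False}
  {a: True, w: True, j: False}


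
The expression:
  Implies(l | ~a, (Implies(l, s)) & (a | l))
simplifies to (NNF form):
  (l & s) | (a & ~l)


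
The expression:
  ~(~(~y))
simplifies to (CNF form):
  ~y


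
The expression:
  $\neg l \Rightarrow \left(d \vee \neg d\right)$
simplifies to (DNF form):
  $\text{True}$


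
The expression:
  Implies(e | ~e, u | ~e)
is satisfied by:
  {u: True, e: False}
  {e: False, u: False}
  {e: True, u: True}


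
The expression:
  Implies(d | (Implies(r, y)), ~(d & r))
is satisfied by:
  {d: False, r: False}
  {r: True, d: False}
  {d: True, r: False}


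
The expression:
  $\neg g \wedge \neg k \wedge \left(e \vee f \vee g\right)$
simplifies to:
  $\neg g \wedge \neg k \wedge \left(e \vee f\right)$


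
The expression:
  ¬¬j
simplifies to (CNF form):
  j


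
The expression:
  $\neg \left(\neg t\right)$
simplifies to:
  $t$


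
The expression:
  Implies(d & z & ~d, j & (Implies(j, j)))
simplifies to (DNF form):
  True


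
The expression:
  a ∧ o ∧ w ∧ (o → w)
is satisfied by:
  {a: True, w: True, o: True}


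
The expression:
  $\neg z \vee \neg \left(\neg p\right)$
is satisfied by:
  {p: True, z: False}
  {z: False, p: False}
  {z: True, p: True}


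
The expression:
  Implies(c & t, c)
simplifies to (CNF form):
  True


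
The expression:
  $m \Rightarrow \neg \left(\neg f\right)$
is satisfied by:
  {f: True, m: False}
  {m: False, f: False}
  {m: True, f: True}


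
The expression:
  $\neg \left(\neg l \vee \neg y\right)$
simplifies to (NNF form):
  $l \wedge y$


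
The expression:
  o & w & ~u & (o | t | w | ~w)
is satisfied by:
  {w: True, o: True, u: False}


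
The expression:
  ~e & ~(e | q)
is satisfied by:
  {q: False, e: False}


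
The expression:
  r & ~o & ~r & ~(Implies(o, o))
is never true.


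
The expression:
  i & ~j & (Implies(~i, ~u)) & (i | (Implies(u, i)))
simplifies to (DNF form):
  i & ~j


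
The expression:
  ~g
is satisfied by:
  {g: False}


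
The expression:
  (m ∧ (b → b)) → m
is always true.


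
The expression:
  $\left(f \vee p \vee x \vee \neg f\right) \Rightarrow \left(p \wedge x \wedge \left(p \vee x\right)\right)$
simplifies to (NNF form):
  $p \wedge x$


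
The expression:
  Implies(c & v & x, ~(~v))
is always true.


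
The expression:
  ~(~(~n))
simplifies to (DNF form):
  ~n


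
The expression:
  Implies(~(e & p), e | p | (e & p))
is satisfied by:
  {e: True, p: True}
  {e: True, p: False}
  {p: True, e: False}
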